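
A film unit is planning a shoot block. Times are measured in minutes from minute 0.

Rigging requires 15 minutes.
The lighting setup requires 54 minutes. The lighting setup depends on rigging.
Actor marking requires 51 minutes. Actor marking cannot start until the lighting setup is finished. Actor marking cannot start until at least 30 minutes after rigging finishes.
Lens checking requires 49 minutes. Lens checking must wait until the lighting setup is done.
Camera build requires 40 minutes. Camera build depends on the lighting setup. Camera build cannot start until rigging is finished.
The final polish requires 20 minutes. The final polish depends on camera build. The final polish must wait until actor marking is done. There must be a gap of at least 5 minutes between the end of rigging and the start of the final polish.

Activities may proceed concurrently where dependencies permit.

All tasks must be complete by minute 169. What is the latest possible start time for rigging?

The final polish must finish by minute 169; it takes 20 minutes, so it must start by 169 − 20 = minute 149.
Camera build feeds into the final polish (must start by minute 149); so camera build must finish by minute 149 and therefore start by minute 109.
Nothing follows lens checking; the deadline of minute 169 is its only limit. It must start by 169 − 49 = minute 120.
Since the final polish (must start by minute 149) depends on it, actor marking must finish by minute 149. Backing off its 51-minute duration gives a latest start of minute 98.
The lighting setup must finish in time for camera build (must start by minute 109); lens checking (must start by minute 120); actor marking (must start by minute 98). The tightest is minute 98, so the lighting setup must start by 98 − 54 = minute 44.
Rigging must finish in time for the lighting setup (must start by minute 44); camera build (must start by minute 109); actor marking (must start by minute 98, minus 30-minute gap → minute 68); the final polish (must start by minute 149, minus 5-minute gap → minute 144). The tightest is minute 44, so rigging must start by 44 − 15 = minute 29.

29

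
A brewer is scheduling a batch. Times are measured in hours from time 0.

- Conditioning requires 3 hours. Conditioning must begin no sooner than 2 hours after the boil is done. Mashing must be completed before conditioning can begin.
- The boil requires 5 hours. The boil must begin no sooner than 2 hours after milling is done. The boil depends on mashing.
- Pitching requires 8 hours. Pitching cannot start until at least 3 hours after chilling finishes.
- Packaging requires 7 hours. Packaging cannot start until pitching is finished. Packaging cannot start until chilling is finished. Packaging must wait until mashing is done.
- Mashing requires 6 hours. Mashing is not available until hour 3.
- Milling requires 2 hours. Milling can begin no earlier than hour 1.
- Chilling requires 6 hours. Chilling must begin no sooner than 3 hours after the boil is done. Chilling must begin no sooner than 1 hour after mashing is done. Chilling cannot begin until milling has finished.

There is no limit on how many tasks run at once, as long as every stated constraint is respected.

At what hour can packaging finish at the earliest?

41

Mashing waits on its own release at hour 3, so it starts at hour 3 and finishes at 3 + 6 = hour 9.
Milling cannot begin until its own release at hour 1. It runs from hour 1 to 1 + 2 = hour 3.
The boil cannot start until milling (finishes hour 3, plus 2-hour gap → hour 5); mashing (finishes hour 9). The controlling bound is hour 9, so the boil finishes at 9 + 5 = hour 14.
For chilling: the boil (finishes hour 14, plus 3-hour gap → hour 17); mashing (finishes hour 9, plus 1-hour gap → hour 10); milling (finishes hour 3). Taking the maximum gives a start of hour 17, and it finishes at 17 + 6 = hour 23.
After chilling (finishes hour 23, plus 3-hour gap → hour 26), pitching can start at hour 26 and finishes at hour 34.
Packaging has to wait for pitching (finishes hour 34); chilling (finishes hour 23); mashing (finishes hour 9). The latest of these is hour 34, so packaging runs hour 34 to 34 + 7 = hour 41.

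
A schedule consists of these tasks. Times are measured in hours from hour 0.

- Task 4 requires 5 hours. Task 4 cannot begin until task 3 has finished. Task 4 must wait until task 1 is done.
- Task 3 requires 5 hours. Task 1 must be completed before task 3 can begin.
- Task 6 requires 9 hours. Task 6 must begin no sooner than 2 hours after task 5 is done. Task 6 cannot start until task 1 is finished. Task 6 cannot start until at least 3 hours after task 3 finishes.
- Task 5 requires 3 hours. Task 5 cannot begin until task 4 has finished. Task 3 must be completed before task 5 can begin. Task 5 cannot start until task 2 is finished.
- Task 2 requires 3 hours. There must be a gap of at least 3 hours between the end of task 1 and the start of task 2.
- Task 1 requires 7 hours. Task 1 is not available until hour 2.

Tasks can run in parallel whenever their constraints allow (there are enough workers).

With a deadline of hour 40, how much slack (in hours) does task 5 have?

7

After its own release at hour 2, task 1 can start at hour 2 and finishes at hour 9.
After task 1 (finishes hour 9), task 3 can start at hour 9 and finishes at hour 14.
For task 4: task 3 (finishes hour 14); task 1 (finishes hour 9). Taking the maximum gives a start of hour 14, and it finishes at 14 + 5 = hour 19.
Task 2 cannot begin until task 1 (finishes hour 9, plus 3-hour gap → hour 12). It runs from hour 12 to 12 + 3 = hour 15.
Task 5 cannot start until task 4 (finishes hour 19); task 3 (finishes hour 14); task 2 (finishes hour 15). The controlling bound is hour 19, so task 5 finishes at 19 + 3 = hour 22.

Working backward from the deadline:
Task 6 has no dependents, so it just needs to finish by hour 40. Starting by 40 − 9 = hour 31 achieves that.
Since task 6 (must start by hour 31, minus 2-hour gap → hour 29) depends on it, task 5 must finish by hour 29. Backing off its 3-hour duration gives a latest start of hour 26.
So task 5 can start as early as hour 19 and as late as hour 26, giving 26 − 19 = 7 hours of slack.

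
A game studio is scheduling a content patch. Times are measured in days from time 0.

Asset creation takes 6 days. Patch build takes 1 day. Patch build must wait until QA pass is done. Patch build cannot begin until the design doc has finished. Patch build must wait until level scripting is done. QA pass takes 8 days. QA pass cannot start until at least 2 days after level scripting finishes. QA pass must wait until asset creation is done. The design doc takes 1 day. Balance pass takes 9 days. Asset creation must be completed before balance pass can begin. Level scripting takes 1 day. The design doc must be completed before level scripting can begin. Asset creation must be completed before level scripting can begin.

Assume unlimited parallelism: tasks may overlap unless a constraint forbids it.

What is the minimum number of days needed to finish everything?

Nothing blocks asset creation, so it runs from day 0 to day 6.
After asset creation (finishes day 6), balance pass can start at day 6 and finishes at day 15.
The design doc has no prerequisites, so it starts at day 0 and finishes at day 1.
For level scripting: the design doc (finishes day 1); asset creation (finishes day 6). Taking the maximum gives a start of day 6, and it finishes at 6 + 1 = day 7.
For QA pass: level scripting (finishes day 7, plus 2-day gap → day 9); asset creation (finishes day 6). Taking the maximum gives a start of day 9, and it finishes at 9 + 8 = day 17.
Patch build needs all of QA pass (finishes day 17); the design doc (finishes day 1); level scripting (finishes day 7). That puts its earliest start at day 17; it finishes at 17 + 1 = day 18.
All tasks are finished once the last one completes. Finish times: The design doc at 1, Asset creation at 6, Level scripting at 7, Balance pass at 15, QA pass at 17, Patch build at 18. The latest is day 18.

18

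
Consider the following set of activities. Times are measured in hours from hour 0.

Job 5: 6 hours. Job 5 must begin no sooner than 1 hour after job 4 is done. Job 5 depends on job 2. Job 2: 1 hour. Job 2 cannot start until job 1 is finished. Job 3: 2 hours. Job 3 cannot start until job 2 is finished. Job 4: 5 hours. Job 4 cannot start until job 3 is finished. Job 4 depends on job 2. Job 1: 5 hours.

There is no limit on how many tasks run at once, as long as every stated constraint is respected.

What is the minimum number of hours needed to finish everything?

Job 1 can start immediately at hour 0; it finishes at hour 5.
After job 1 (finishes hour 5), job 2 can start at hour 5 and finishes at hour 6.
After job 2 (finishes hour 6), job 3 can start at hour 6 and finishes at hour 8.
Job 4 cannot start until job 3 (finishes hour 8); job 2 (finishes hour 6). The controlling bound is hour 8, so job 4 finishes at 8 + 5 = hour 13.
Job 5 needs all of job 4 (finishes hour 13, plus 1-hour gap → hour 14); job 2 (finishes hour 6). That puts its earliest start at hour 14; it finishes at 14 + 6 = hour 20.
All tasks are finished once the last one completes. Finish times: Job 1 at 5, Job 2 at 6, Job 3 at 8, Job 4 at 13, Job 5 at 20. The latest is hour 20.

20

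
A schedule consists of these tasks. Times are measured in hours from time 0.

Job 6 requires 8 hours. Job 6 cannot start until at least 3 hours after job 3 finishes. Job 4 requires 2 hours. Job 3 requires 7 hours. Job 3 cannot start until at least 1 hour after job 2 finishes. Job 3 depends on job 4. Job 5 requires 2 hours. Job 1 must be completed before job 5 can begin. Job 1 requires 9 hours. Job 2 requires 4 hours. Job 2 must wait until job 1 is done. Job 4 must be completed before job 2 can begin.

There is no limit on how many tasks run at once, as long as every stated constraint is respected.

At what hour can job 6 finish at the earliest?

32

Job 4 can start immediately at hour 0; it finishes at hour 2.
Job 1 can start immediately at hour 0; it finishes at hour 9.
For job 2: job 1 (finishes hour 9); job 4 (finishes hour 2). Taking the maximum gives a start of hour 9, and it finishes at 9 + 4 = hour 13.
Job 3 has to wait for job 2 (finishes hour 13, plus 1-hour gap → hour 14); job 4 (finishes hour 2). The latest of these is hour 14, so job 3 runs hour 14 to 14 + 7 = hour 21.
After job 3 (finishes hour 21, plus 3-hour gap → hour 24), job 6 can start at hour 24 and finishes at hour 32.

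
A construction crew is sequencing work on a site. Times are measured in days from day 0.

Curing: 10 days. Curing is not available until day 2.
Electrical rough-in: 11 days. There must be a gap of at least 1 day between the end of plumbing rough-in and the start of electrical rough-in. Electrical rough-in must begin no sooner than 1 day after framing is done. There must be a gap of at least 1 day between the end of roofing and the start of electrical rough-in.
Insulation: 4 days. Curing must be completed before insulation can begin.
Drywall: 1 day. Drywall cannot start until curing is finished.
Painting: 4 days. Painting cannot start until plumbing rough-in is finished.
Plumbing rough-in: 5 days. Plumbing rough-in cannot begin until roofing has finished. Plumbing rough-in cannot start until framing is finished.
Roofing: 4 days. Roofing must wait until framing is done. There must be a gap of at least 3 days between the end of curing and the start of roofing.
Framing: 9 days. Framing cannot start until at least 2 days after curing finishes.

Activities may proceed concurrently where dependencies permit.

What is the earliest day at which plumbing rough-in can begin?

27

Curing cannot begin until its own release at day 2. It runs from day 2 to 2 + 10 = day 12.
Framing waits on curing (finishes day 12, plus 2-day gap → day 14), so it starts at day 14 and finishes at 14 + 9 = day 23.
Roofing needs all of framing (finishes day 23); curing (finishes day 12, plus 3-day gap → day 15). That puts its earliest start at day 23; it finishes at 23 + 4 = day 27.
Plumbing rough-in waits on roofing (finishes day 27); framing (finishes day 23). The latest of these is day 27, which is the earliest plumbing rough-in can start.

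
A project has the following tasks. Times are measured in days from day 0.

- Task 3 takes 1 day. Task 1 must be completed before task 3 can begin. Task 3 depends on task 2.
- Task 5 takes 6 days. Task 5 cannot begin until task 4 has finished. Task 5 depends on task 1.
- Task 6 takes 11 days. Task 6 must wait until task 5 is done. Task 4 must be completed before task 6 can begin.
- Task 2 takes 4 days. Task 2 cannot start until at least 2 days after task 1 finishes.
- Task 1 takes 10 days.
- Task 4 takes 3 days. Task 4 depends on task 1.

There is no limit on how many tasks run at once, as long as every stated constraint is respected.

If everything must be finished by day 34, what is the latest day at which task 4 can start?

Task 6 has no dependents, so it just needs to finish by day 34. Starting by 34 − 11 = day 23 achieves that.
Since task 6 (must start by day 23) depends on it, task 5 must finish by day 23. Backing off its 6-day duration gives a latest start of day 17.
Task 4 has several dependents: task 5 (must start by day 17); task 6 (must start by day 23). The earliest of those limits is day 17, so task 4 must start by 17 − 3 = day 14.

14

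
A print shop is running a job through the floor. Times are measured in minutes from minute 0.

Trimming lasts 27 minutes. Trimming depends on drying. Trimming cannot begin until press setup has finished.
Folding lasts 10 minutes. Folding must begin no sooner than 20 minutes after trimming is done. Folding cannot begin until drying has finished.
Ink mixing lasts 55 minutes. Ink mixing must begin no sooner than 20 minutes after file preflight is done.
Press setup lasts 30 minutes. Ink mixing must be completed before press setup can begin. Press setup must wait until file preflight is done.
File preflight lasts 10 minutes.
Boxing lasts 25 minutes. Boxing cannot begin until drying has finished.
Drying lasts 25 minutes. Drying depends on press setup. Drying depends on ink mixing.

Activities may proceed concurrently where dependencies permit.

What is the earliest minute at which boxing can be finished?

Nothing blocks file preflight, so it runs from minute 0 to minute 10.
Ink mixing waits on file preflight (finishes minute 10, plus 20-minute gap → minute 30), so it starts at minute 30 and finishes at 30 + 55 = minute 85.
For press setup: ink mixing (finishes minute 85); file preflight (finishes minute 10). Taking the maximum gives a start of minute 85, and it finishes at 85 + 30 = minute 115.
For drying: press setup (finishes minute 115); ink mixing (finishes minute 85). Taking the maximum gives a start of minute 115, and it finishes at 115 + 25 = minute 140.
After drying (finishes minute 140), boxing can start at minute 140 and finishes at minute 165.

165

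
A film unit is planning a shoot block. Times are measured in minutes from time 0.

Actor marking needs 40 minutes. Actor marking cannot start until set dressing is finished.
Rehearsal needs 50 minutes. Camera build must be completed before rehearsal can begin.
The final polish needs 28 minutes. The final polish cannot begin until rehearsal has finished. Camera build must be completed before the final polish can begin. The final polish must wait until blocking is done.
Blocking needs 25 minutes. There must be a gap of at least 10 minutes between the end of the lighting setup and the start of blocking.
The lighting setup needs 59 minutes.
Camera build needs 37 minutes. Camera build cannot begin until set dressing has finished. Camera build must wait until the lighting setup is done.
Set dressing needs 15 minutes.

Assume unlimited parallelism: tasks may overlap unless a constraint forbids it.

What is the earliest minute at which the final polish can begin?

Nothing blocks the lighting setup, so it runs from minute 0 to minute 59.
Blocking waits on the lighting setup (finishes minute 59, plus 10-minute gap → minute 69), so it starts at minute 69 and finishes at 69 + 25 = minute 94.
Set dressing has no prerequisites, so it starts at minute 0 and finishes at minute 15.
Camera build needs all of set dressing (finishes minute 15); the lighting setup (finishes minute 59). That puts its earliest start at minute 59; it finishes at 59 + 37 = minute 96.
Rehearsal cannot begin until camera build (finishes minute 96). It runs from minute 96 to 96 + 50 = minute 146.
The final polish waits on rehearsal (finishes minute 146); camera build (finishes minute 96); blocking (finishes minute 94). The latest of these is minute 146, which is the earliest the final polish can start.

146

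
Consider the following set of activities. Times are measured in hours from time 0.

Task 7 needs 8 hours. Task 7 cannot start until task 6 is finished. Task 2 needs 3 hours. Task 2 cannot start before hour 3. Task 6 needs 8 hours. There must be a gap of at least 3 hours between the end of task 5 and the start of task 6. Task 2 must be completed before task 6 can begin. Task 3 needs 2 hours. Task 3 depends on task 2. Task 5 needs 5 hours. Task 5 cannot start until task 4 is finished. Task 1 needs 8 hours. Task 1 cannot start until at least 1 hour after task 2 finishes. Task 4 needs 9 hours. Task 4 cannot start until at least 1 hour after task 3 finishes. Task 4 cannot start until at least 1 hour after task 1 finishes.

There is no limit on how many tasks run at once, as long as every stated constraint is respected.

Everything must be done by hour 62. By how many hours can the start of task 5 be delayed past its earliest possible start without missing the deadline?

Task 2 waits on its own release at hour 3, so it starts at hour 3 and finishes at 3 + 3 = hour 6.
After task 2 (finishes hour 6), task 3 can start at hour 6 and finishes at hour 8.
Task 1 waits on task 2 (finishes hour 6, plus 1-hour gap → hour 7), so it starts at hour 7 and finishes at 7 + 8 = hour 15.
Task 4 needs all of task 3 (finishes hour 8, plus 1-hour gap → hour 9); task 1 (finishes hour 15, plus 1-hour gap → hour 16). That puts its earliest start at hour 16; it finishes at 16 + 9 = hour 25.
Task 5 waits on task 4 (finishes hour 25), so it starts at hour 25 and finishes at 25 + 5 = hour 30.

Working backward from the deadline:
Task 7 has no dependents, so it just needs to finish by hour 62. Starting by 62 − 8 = hour 54 achieves that.
Task 6 must finish before task 7 (must start by hour 54). With an 8-hour duration, task 6 must start by 54 − 8 = hour 46.
Task 5 feeds into task 6 (must start by hour 46, minus 3-hour gap → hour 43); so task 5 must finish by hour 43 and therefore start by hour 38.
So task 5 can start as early as hour 25 and as late as hour 38, giving 38 − 25 = 13 hours of slack.

13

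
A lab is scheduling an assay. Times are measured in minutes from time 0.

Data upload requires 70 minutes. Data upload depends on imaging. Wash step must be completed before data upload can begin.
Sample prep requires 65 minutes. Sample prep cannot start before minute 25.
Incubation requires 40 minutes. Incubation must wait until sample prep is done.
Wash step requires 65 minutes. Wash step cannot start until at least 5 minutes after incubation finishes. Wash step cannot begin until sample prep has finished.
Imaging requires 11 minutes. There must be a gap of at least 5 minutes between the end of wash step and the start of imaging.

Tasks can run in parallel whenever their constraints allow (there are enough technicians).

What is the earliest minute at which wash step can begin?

135

Sample prep waits on its own release at minute 25, so it starts at minute 25 and finishes at 25 + 65 = minute 90.
Incubation cannot begin until sample prep (finishes minute 90). It runs from minute 90 to 90 + 40 = minute 130.
Wash step waits on incubation (finishes minute 130, plus 5-minute gap → minute 135); sample prep (finishes minute 90). The latest of these is minute 135, which is the earliest wash step can start.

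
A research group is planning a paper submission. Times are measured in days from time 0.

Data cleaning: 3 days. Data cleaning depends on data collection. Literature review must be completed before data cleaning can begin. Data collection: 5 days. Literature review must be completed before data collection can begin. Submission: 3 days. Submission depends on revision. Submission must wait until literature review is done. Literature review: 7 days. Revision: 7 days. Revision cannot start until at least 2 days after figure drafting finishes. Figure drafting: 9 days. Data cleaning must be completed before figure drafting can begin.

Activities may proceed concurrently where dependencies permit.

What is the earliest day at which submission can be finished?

36

Nothing blocks literature review, so it runs from day 0 to day 7.
After literature review (finishes day 7), data collection can start at day 7 and finishes at day 12.
Data cleaning has to wait for data collection (finishes day 12); literature review (finishes day 7). The latest of these is day 12, so data cleaning runs day 12 to 12 + 3 = day 15.
Figure drafting waits on data cleaning (finishes day 15), so it starts at day 15 and finishes at 15 + 9 = day 24.
Revision cannot begin until figure drafting (finishes day 24, plus 2-day gap → day 26). It runs from day 26 to 26 + 7 = day 33.
Submission has to wait for revision (finishes day 33); literature review (finishes day 7). The latest of these is day 33, so submission runs day 33 to 33 + 3 = day 36.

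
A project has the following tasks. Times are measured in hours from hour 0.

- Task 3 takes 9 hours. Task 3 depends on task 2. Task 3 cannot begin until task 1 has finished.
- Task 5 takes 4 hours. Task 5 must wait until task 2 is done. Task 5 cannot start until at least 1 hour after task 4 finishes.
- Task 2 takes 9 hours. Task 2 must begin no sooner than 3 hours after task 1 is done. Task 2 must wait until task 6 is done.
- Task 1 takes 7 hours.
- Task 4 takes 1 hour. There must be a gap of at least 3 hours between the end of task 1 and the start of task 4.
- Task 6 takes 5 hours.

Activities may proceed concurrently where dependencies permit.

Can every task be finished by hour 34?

Yes

Task 6 can start immediately at hour 0; it finishes at hour 5.
Nothing blocks task 1, so it runs from hour 0 to hour 7.
Task 4 cannot begin until task 1 (finishes hour 7, plus 3-hour gap → hour 10). It runs from hour 10 to 10 + 1 = hour 11.
Task 2 has to wait for task 1 (finishes hour 7, plus 3-hour gap → hour 10); task 6 (finishes hour 5). The latest of these is hour 10, so task 2 runs hour 10 to 10 + 9 = hour 19.
Task 5 has to wait for task 2 (finishes hour 19); task 4 (finishes hour 11, plus 1-hour gap → hour 12). The latest of these is hour 19, so task 5 runs hour 19 to 19 + 4 = hour 23.
Task 3 needs all of task 2 (finishes hour 19); task 1 (finishes hour 7). That puts its earliest start at hour 19; it finishes at 19 + 9 = hour 28.
Every task is finished by hour 28, which is no later than the deadline of 34, so the schedule is feasible.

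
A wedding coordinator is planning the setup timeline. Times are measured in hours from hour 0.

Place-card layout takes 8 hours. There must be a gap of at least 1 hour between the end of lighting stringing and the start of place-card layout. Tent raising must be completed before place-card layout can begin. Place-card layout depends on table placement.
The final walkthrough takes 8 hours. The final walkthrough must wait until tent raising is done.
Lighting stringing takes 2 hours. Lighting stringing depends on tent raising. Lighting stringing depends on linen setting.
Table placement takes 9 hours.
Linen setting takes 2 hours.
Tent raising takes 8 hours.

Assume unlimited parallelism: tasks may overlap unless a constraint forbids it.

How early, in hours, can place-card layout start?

Linen setting can start immediately at hour 0; it finishes at hour 2.
Table placement can start immediately at hour 0; it finishes at hour 9.
Tent raising can start immediately at hour 0; it finishes at hour 8.
Lighting stringing cannot start until tent raising (finishes hour 8); linen setting (finishes hour 2). The controlling bound is hour 8, so lighting stringing finishes at 8 + 2 = hour 10.
Place-card layout waits on lighting stringing (finishes hour 10, plus 1-hour gap → hour 11); tent raising (finishes hour 8); table placement (finishes hour 9). The latest of these is hour 11, which is the earliest place-card layout can start.

11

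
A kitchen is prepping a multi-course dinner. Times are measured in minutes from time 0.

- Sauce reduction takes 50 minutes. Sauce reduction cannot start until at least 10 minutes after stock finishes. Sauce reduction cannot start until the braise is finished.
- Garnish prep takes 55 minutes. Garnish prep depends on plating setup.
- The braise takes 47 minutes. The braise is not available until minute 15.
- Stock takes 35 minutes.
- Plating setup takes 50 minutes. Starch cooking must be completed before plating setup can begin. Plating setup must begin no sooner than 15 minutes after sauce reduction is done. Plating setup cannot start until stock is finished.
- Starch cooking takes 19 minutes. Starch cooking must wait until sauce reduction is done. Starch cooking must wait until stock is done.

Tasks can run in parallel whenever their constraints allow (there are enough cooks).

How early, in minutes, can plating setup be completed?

The braise waits on its own release at minute 15, so it starts at minute 15 and finishes at 15 + 47 = minute 62.
Stock can start immediately at minute 0; it finishes at minute 35.
Sauce reduction has to wait for stock (finishes minute 35, plus 10-minute gap → minute 45); the braise (finishes minute 62). The latest of these is minute 62, so sauce reduction runs minute 62 to 62 + 50 = minute 112.
Starch cooking has to wait for sauce reduction (finishes minute 112); stock (finishes minute 35). The latest of these is minute 112, so starch cooking runs minute 112 to 112 + 19 = minute 131.
Plating setup cannot start until starch cooking (finishes minute 131); sauce reduction (finishes minute 112, plus 15-minute gap → minute 127); stock (finishes minute 35). The controlling bound is minute 131, so plating setup finishes at 131 + 50 = minute 181.

181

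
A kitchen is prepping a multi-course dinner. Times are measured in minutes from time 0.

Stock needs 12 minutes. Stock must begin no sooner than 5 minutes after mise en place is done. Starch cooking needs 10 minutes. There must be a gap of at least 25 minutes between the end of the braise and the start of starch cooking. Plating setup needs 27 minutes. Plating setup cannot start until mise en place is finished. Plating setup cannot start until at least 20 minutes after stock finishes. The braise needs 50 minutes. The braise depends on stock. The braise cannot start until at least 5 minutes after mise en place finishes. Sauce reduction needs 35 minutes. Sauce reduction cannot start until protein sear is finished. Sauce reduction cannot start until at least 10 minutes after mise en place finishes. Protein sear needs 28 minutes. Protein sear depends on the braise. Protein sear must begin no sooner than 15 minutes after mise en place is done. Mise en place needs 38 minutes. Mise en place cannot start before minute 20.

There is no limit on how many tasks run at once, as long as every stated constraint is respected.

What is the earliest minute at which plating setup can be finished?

122

Mise en place cannot begin until its own release at minute 20. It runs from minute 20 to 20 + 38 = minute 58.
Stock cannot begin until mise en place (finishes minute 58, plus 5-minute gap → minute 63). It runs from minute 63 to 63 + 12 = minute 75.
Plating setup cannot start until mise en place (finishes minute 58); stock (finishes minute 75, plus 20-minute gap → minute 95). The controlling bound is minute 95, so plating setup finishes at 95 + 27 = minute 122.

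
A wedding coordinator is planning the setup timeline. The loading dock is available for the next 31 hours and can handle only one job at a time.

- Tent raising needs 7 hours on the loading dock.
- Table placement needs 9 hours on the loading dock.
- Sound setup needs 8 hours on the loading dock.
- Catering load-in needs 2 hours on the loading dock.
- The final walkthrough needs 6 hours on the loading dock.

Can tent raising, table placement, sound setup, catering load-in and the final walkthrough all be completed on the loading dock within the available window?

No

Running back to back, the jobs need 7 + 9 + 8 + 2 + 6 = 32 hours on the loading dock.
Since 32 > 31, they cannot all fit.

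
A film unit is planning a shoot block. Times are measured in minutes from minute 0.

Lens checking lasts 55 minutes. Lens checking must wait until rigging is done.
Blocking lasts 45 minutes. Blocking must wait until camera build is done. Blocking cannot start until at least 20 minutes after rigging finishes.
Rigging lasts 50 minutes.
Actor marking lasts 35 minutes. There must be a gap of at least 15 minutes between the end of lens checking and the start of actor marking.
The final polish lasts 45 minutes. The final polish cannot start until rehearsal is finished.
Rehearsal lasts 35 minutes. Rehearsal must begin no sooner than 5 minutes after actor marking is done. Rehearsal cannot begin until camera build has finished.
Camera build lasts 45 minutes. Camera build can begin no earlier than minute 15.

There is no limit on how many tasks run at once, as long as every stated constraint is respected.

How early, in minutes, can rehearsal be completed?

Camera build cannot begin until its own release at minute 15. It runs from minute 15 to 15 + 45 = minute 60.
Rigging can start immediately at minute 0; it finishes at minute 50.
Lens checking waits on rigging (finishes minute 50), so it starts at minute 50 and finishes at 50 + 55 = minute 105.
After lens checking (finishes minute 105, plus 15-minute gap → minute 120), actor marking can start at minute 120 and finishes at minute 155.
Rehearsal cannot start until actor marking (finishes minute 155, plus 5-minute gap → minute 160); camera build (finishes minute 60). The controlling bound is minute 160, so rehearsal finishes at 160 + 35 = minute 195.

195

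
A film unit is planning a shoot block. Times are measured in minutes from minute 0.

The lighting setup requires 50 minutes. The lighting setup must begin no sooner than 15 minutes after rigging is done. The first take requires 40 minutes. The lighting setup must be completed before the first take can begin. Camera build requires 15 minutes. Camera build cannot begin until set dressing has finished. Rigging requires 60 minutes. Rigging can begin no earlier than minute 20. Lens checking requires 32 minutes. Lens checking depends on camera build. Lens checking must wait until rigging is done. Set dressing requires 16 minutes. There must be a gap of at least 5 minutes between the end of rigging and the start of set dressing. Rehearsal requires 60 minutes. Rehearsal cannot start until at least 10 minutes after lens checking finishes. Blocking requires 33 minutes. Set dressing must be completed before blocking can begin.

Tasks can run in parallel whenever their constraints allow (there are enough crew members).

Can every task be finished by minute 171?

No

After its own release at minute 20, rigging can start at minute 20 and finishes at minute 80.
The lighting setup waits on rigging (finishes minute 80, plus 15-minute gap → minute 95), so it starts at minute 95 and finishes at 95 + 50 = minute 145.
The first take cannot begin until the lighting setup (finishes minute 145). It runs from minute 145 to 145 + 40 = minute 185.
Set dressing cannot begin until rigging (finishes minute 80, plus 5-minute gap → minute 85). It runs from minute 85 to 85 + 16 = minute 101.
Blocking waits on set dressing (finishes minute 101), so it starts at minute 101 and finishes at 101 + 33 = minute 134.
After set dressing (finishes minute 101), camera build can start at minute 101 and finishes at minute 116.
For lens checking: camera build (finishes minute 116); rigging (finishes minute 80). Taking the maximum gives a start of minute 116, and it finishes at 116 + 32 = minute 148.
Rehearsal cannot begin until lens checking (finishes minute 148, plus 10-minute gap → minute 158). It runs from minute 158 to 158 + 60 = minute 218.
The earliest everything can be done is minute 218, which is after the deadline of 171, so it is not possible.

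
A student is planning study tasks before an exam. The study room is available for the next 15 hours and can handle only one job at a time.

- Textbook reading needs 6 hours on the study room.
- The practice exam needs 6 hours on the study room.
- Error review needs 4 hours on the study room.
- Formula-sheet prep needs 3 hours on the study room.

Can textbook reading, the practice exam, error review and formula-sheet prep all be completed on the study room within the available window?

Running back to back, the jobs need 6 + 6 + 4 + 3 = 19 hours on the study room.
Since 19 > 15, they cannot all fit.

No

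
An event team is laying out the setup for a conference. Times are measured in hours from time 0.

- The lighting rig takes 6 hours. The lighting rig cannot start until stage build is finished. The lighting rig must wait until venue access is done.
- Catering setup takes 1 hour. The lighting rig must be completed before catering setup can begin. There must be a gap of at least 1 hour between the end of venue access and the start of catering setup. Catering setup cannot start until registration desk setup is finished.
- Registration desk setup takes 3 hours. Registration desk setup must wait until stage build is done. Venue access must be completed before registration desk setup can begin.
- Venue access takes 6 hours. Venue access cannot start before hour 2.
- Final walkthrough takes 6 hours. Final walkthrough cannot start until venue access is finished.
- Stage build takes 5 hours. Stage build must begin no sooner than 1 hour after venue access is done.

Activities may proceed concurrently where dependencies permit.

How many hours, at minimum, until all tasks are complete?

After its own release at hour 2, venue access can start at hour 2 and finishes at hour 8.
Final walkthrough cannot begin until venue access (finishes hour 8). It runs from hour 8 to 8 + 6 = hour 14.
Stage build cannot begin until venue access (finishes hour 8, plus 1-hour gap → hour 9). It runs from hour 9 to 9 + 5 = hour 14.
Registration desk setup has to wait for stage build (finishes hour 14); venue access (finishes hour 8). The latest of these is hour 14, so registration desk setup runs hour 14 to 14 + 3 = hour 17.
The lighting rig needs all of stage build (finishes hour 14); venue access (finishes hour 8). That puts its earliest start at hour 14; it finishes at 14 + 6 = hour 20.
Catering setup has to wait for the lighting rig (finishes hour 20); venue access (finishes hour 8, plus 1-hour gap → hour 9); registration desk setup (finishes hour 17). The latest of these is hour 20, so catering setup runs hour 20 to 20 + 1 = hour 21.
All tasks are finished once the last one completes. Finish times: Venue access at 8, Stage build at 14, The lighting rig at 20, Registration desk setup at 17, Catering setup at 21, Final walkthrough at 14. The latest is hour 21.

21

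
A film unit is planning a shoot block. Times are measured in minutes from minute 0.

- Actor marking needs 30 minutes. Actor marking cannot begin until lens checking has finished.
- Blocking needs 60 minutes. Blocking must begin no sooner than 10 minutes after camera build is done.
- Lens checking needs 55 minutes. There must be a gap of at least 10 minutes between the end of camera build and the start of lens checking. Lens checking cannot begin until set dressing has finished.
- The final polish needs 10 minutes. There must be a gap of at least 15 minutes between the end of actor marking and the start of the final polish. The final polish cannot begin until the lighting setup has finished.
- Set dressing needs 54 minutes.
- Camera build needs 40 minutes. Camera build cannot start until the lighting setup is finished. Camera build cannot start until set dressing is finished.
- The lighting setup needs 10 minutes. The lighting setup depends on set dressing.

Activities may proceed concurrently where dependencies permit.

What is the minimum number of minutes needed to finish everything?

Set dressing has no prerequisites, so it starts at minute 0 and finishes at minute 54.
The lighting setup waits on set dressing (finishes minute 54), so it starts at minute 54 and finishes at 54 + 10 = minute 64.
Camera build has to wait for the lighting setup (finishes minute 64); set dressing (finishes minute 54). The latest of these is minute 64, so camera build runs minute 64 to 64 + 40 = minute 104.
After camera build (finishes minute 104, plus 10-minute gap → minute 114), blocking can start at minute 114 and finishes at minute 174.
Lens checking cannot start until camera build (finishes minute 104, plus 10-minute gap → minute 114); set dressing (finishes minute 54). The controlling bound is minute 114, so lens checking finishes at 114 + 55 = minute 169.
After lens checking (finishes minute 169), actor marking can start at minute 169 and finishes at minute 199.
For the final polish: actor marking (finishes minute 199, plus 15-minute gap → minute 214); the lighting setup (finishes minute 64). Taking the maximum gives a start of minute 214, and it finishes at 214 + 10 = minute 224.
All tasks are finished once the last one completes. Finish times: Set dressing at 54, The lighting setup at 64, Camera build at 104, Lens checking at 169, Blocking at 174, Actor marking at 199, The final polish at 224. The latest is minute 224.

224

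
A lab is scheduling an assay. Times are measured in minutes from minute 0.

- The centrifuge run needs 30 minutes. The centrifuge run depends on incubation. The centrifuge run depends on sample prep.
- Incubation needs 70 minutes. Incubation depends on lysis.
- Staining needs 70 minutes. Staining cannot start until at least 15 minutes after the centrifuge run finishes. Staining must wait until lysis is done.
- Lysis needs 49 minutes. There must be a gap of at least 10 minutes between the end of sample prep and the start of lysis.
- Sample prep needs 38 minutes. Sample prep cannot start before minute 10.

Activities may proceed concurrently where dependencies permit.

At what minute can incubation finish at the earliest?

Sample prep waits on its own release at minute 10, so it starts at minute 10 and finishes at 10 + 38 = minute 48.
After sample prep (finishes minute 48, plus 10-minute gap → minute 58), lysis can start at minute 58 and finishes at minute 107.
After lysis (finishes minute 107), incubation can start at minute 107 and finishes at minute 177.

177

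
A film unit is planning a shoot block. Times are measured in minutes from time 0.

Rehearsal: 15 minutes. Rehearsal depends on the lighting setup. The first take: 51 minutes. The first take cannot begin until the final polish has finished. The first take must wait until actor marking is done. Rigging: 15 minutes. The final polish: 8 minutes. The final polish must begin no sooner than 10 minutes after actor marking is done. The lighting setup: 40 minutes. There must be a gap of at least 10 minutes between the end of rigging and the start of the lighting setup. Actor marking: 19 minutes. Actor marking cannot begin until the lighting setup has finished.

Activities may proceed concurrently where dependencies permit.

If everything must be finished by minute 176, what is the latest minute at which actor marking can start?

88

The first take has no dependents, so it just needs to finish by minute 176. Starting by 176 − 51 = minute 125 achieves that.
Since the first take (must start by minute 125) depends on it, the final polish must finish by minute 125. Backing off its 8-minute duration gives a latest start of minute 117.
Actor marking has several dependents: the final polish (must start by minute 117, minus 10-minute gap → minute 107); the first take (must start by minute 125). The earliest of those limits is minute 107, so actor marking must start by 107 − 19 = minute 88.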